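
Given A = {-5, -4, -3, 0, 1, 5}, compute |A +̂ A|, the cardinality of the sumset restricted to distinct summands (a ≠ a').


Restricted sumset: A +̂ A = {a + a' : a ∈ A, a' ∈ A, a ≠ a'}.
Equivalently, take A + A and drop any sum 2a that is achievable ONLY as a + a for a ∈ A (i.e. sums representable only with equal summands).
Enumerate pairs (a, a') with a < a' (symmetric, so each unordered pair gives one sum; this covers all a ≠ a'):
  -5 + -4 = -9
  -5 + -3 = -8
  -5 + 0 = -5
  -5 + 1 = -4
  -5 + 5 = 0
  -4 + -3 = -7
  -4 + 0 = -4
  -4 + 1 = -3
  -4 + 5 = 1
  -3 + 0 = -3
  -3 + 1 = -2
  -3 + 5 = 2
  0 + 1 = 1
  0 + 5 = 5
  1 + 5 = 6
Collected distinct sums: {-9, -8, -7, -5, -4, -3, -2, 0, 1, 2, 5, 6}
|A +̂ A| = 12
(Reference bound: |A +̂ A| ≥ 2|A| - 3 for |A| ≥ 2, with |A| = 6 giving ≥ 9.)

|A +̂ A| = 12


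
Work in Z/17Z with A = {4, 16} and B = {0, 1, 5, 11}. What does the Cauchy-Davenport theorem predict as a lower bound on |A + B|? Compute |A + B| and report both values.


Cauchy-Davenport: |A + B| ≥ min(p, |A| + |B| - 1) for A, B nonempty in Z/pZ.
|A| = 2, |B| = 4, p = 17.
CD lower bound = min(17, 2 + 4 - 1) = min(17, 5) = 5.
Compute A + B mod 17 directly:
a = 4: 4+0=4, 4+1=5, 4+5=9, 4+11=15
a = 16: 16+0=16, 16+1=0, 16+5=4, 16+11=10
A + B = {0, 4, 5, 9, 10, 15, 16}, so |A + B| = 7.
Verify: 7 ≥ 5? Yes ✓.

CD lower bound = 5, actual |A + B| = 7.


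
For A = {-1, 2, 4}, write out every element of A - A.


A - A = {a - a' : a, a' ∈ A}.
Compute a - a' for each ordered pair (a, a'):
a = -1: -1--1=0, -1-2=-3, -1-4=-5
a = 2: 2--1=3, 2-2=0, 2-4=-2
a = 4: 4--1=5, 4-2=2, 4-4=0
Collecting distinct values (and noting 0 appears from a-a):
A - A = {-5, -3, -2, 0, 2, 3, 5}
|A - A| = 7

A - A = {-5, -3, -2, 0, 2, 3, 5}


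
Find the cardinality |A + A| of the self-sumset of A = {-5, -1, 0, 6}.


A + A = {a + a' : a, a' ∈ A}; |A| = 4.
General bounds: 2|A| - 1 ≤ |A + A| ≤ |A|(|A|+1)/2, i.e. 7 ≤ |A + A| ≤ 10.
Lower bound 2|A|-1 is attained iff A is an arithmetic progression.
Enumerate sums a + a' for a ≤ a' (symmetric, so this suffices):
a = -5: -5+-5=-10, -5+-1=-6, -5+0=-5, -5+6=1
a = -1: -1+-1=-2, -1+0=-1, -1+6=5
a = 0: 0+0=0, 0+6=6
a = 6: 6+6=12
Distinct sums: {-10, -6, -5, -2, -1, 0, 1, 5, 6, 12}
|A + A| = 10

|A + A| = 10


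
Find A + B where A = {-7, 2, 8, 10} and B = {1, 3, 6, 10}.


A + B = {a + b : a ∈ A, b ∈ B}.
Enumerate all |A|·|B| = 4·4 = 16 pairs (a, b) and collect distinct sums.
a = -7: -7+1=-6, -7+3=-4, -7+6=-1, -7+10=3
a = 2: 2+1=3, 2+3=5, 2+6=8, 2+10=12
a = 8: 8+1=9, 8+3=11, 8+6=14, 8+10=18
a = 10: 10+1=11, 10+3=13, 10+6=16, 10+10=20
Collecting distinct sums: A + B = {-6, -4, -1, 3, 5, 8, 9, 11, 12, 13, 14, 16, 18, 20}
|A + B| = 14

A + B = {-6, -4, -1, 3, 5, 8, 9, 11, 12, 13, 14, 16, 18, 20}


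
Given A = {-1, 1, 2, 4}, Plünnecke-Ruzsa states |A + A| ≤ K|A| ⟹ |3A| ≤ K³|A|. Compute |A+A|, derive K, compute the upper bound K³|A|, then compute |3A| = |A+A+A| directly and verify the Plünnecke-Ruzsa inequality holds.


|A| = 4.
Step 1: Compute A + A by enumerating all 16 pairs.
A + A = {-2, 0, 1, 2, 3, 4, 5, 6, 8}, so |A + A| = 9.
Step 2: Doubling constant K = |A + A|/|A| = 9/4 = 9/4 ≈ 2.2500.
Step 3: Plünnecke-Ruzsa gives |3A| ≤ K³·|A| = (2.2500)³ · 4 ≈ 45.5625.
Step 4: Compute 3A = A + A + A directly by enumerating all triples (a,b,c) ∈ A³; |3A| = 14.
Step 5: Check 14 ≤ 45.5625? Yes ✓.

K = 9/4, Plünnecke-Ruzsa bound K³|A| ≈ 45.5625, |3A| = 14, inequality holds.


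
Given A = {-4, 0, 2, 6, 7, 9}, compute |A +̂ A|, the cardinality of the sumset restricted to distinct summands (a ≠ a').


Restricted sumset: A +̂ A = {a + a' : a ∈ A, a' ∈ A, a ≠ a'}.
Equivalently, take A + A and drop any sum 2a that is achievable ONLY as a + a for a ∈ A (i.e. sums representable only with equal summands).
Enumerate pairs (a, a') with a < a' (symmetric, so each unordered pair gives one sum; this covers all a ≠ a'):
  -4 + 0 = -4
  -4 + 2 = -2
  -4 + 6 = 2
  -4 + 7 = 3
  -4 + 9 = 5
  0 + 2 = 2
  0 + 6 = 6
  0 + 7 = 7
  0 + 9 = 9
  2 + 6 = 8
  2 + 7 = 9
  2 + 9 = 11
  6 + 7 = 13
  6 + 9 = 15
  7 + 9 = 16
Collected distinct sums: {-4, -2, 2, 3, 5, 6, 7, 8, 9, 11, 13, 15, 16}
|A +̂ A| = 13
(Reference bound: |A +̂ A| ≥ 2|A| - 3 for |A| ≥ 2, with |A| = 6 giving ≥ 9.)

|A +̂ A| = 13


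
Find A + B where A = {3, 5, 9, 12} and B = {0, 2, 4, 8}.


A + B = {a + b : a ∈ A, b ∈ B}.
Enumerate all |A|·|B| = 4·4 = 16 pairs (a, b) and collect distinct sums.
a = 3: 3+0=3, 3+2=5, 3+4=7, 3+8=11
a = 5: 5+0=5, 5+2=7, 5+4=9, 5+8=13
a = 9: 9+0=9, 9+2=11, 9+4=13, 9+8=17
a = 12: 12+0=12, 12+2=14, 12+4=16, 12+8=20
Collecting distinct sums: A + B = {3, 5, 7, 9, 11, 12, 13, 14, 16, 17, 20}
|A + B| = 11

A + B = {3, 5, 7, 9, 11, 12, 13, 14, 16, 17, 20}


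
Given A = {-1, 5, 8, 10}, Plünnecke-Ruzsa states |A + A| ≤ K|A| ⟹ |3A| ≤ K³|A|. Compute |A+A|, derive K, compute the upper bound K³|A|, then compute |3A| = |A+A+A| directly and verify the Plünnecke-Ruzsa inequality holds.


|A| = 4.
Step 1: Compute A + A by enumerating all 16 pairs.
A + A = {-2, 4, 7, 9, 10, 13, 15, 16, 18, 20}, so |A + A| = 10.
Step 2: Doubling constant K = |A + A|/|A| = 10/4 = 10/4 ≈ 2.5000.
Step 3: Plünnecke-Ruzsa gives |3A| ≤ K³·|A| = (2.5000)³ · 4 ≈ 62.5000.
Step 4: Compute 3A = A + A + A directly by enumerating all triples (a,b,c) ∈ A³; |3A| = 19.
Step 5: Check 19 ≤ 62.5000? Yes ✓.

K = 10/4, Plünnecke-Ruzsa bound K³|A| ≈ 62.5000, |3A| = 19, inequality holds.


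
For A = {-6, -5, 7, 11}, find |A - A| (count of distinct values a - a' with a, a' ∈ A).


A - A = {a - a' : a, a' ∈ A}; |A| = 4.
Bounds: 2|A|-1 ≤ |A - A| ≤ |A|² - |A| + 1, i.e. 7 ≤ |A - A| ≤ 13.
Note: 0 ∈ A - A always (from a - a). The set is symmetric: if d ∈ A - A then -d ∈ A - A.
Enumerate nonzero differences d = a - a' with a > a' (then include -d):
Positive differences: {1, 4, 12, 13, 16, 17}
Full difference set: {0} ∪ (positive diffs) ∪ (negative diffs).
|A - A| = 1 + 2·6 = 13 (matches direct enumeration: 13).

|A - A| = 13


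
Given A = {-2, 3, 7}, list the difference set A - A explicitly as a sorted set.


A - A = {a - a' : a, a' ∈ A}.
Compute a - a' for each ordered pair (a, a'):
a = -2: -2--2=0, -2-3=-5, -2-7=-9
a = 3: 3--2=5, 3-3=0, 3-7=-4
a = 7: 7--2=9, 7-3=4, 7-7=0
Collecting distinct values (and noting 0 appears from a-a):
A - A = {-9, -5, -4, 0, 4, 5, 9}
|A - A| = 7

A - A = {-9, -5, -4, 0, 4, 5, 9}


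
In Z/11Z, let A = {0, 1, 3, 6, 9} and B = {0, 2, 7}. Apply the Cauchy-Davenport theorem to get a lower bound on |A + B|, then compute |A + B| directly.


Cauchy-Davenport: |A + B| ≥ min(p, |A| + |B| - 1) for A, B nonempty in Z/pZ.
|A| = 5, |B| = 3, p = 11.
CD lower bound = min(11, 5 + 3 - 1) = min(11, 7) = 7.
Compute A + B mod 11 directly:
a = 0: 0+0=0, 0+2=2, 0+7=7
a = 1: 1+0=1, 1+2=3, 1+7=8
a = 3: 3+0=3, 3+2=5, 3+7=10
a = 6: 6+0=6, 6+2=8, 6+7=2
a = 9: 9+0=9, 9+2=0, 9+7=5
A + B = {0, 1, 2, 3, 5, 6, 7, 8, 9, 10}, so |A + B| = 10.
Verify: 10 ≥ 7? Yes ✓.

CD lower bound = 7, actual |A + B| = 10.


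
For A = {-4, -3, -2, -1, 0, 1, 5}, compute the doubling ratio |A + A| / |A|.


|A| = 7.
Compute A + A by enumerating all 49 pairs.
A + A = {-8, -7, -6, -5, -4, -3, -2, -1, 0, 1, 2, 3, 4, 5, 6, 10}, so |A + A| = 16.
K = |A + A| / |A| = 16/7 (already in lowest terms) ≈ 2.2857.
Reference: AP of size 7 gives K = 13/7 ≈ 1.8571; a fully generic set of size 7 gives K ≈ 4.0000.

|A| = 7, |A + A| = 16, K = 16/7.


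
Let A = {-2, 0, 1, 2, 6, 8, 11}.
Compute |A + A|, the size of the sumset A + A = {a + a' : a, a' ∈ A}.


A + A = {a + a' : a, a' ∈ A}; |A| = 7.
General bounds: 2|A| - 1 ≤ |A + A| ≤ |A|(|A|+1)/2, i.e. 13 ≤ |A + A| ≤ 28.
Lower bound 2|A|-1 is attained iff A is an arithmetic progression.
Enumerate sums a + a' for a ≤ a' (symmetric, so this suffices):
a = -2: -2+-2=-4, -2+0=-2, -2+1=-1, -2+2=0, -2+6=4, -2+8=6, -2+11=9
a = 0: 0+0=0, 0+1=1, 0+2=2, 0+6=6, 0+8=8, 0+11=11
a = 1: 1+1=2, 1+2=3, 1+6=7, 1+8=9, 1+11=12
a = 2: 2+2=4, 2+6=8, 2+8=10, 2+11=13
a = 6: 6+6=12, 6+8=14, 6+11=17
a = 8: 8+8=16, 8+11=19
a = 11: 11+11=22
Distinct sums: {-4, -2, -1, 0, 1, 2, 3, 4, 6, 7, 8, 9, 10, 11, 12, 13, 14, 16, 17, 19, 22}
|A + A| = 21

|A + A| = 21


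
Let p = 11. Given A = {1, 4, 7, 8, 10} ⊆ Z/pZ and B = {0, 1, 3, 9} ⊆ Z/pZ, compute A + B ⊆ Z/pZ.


Work in Z/11Z: reduce every sum a + b modulo 11.
Enumerate all 20 pairs:
a = 1: 1+0=1, 1+1=2, 1+3=4, 1+9=10
a = 4: 4+0=4, 4+1=5, 4+3=7, 4+9=2
a = 7: 7+0=7, 7+1=8, 7+3=10, 7+9=5
a = 8: 8+0=8, 8+1=9, 8+3=0, 8+9=6
a = 10: 10+0=10, 10+1=0, 10+3=2, 10+9=8
Distinct residues collected: {0, 1, 2, 4, 5, 6, 7, 8, 9, 10}
|A + B| = 10 (out of 11 total residues).

A + B = {0, 1, 2, 4, 5, 6, 7, 8, 9, 10}


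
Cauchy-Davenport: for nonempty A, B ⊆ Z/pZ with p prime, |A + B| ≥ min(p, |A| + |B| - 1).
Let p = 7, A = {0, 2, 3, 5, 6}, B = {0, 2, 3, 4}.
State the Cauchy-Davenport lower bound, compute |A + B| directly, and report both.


Cauchy-Davenport: |A + B| ≥ min(p, |A| + |B| - 1) for A, B nonempty in Z/pZ.
|A| = 5, |B| = 4, p = 7.
CD lower bound = min(7, 5 + 4 - 1) = min(7, 8) = 7.
Compute A + B mod 7 directly:
a = 0: 0+0=0, 0+2=2, 0+3=3, 0+4=4
a = 2: 2+0=2, 2+2=4, 2+3=5, 2+4=6
a = 3: 3+0=3, 3+2=5, 3+3=6, 3+4=0
a = 5: 5+0=5, 5+2=0, 5+3=1, 5+4=2
a = 6: 6+0=6, 6+2=1, 6+3=2, 6+4=3
A + B = {0, 1, 2, 3, 4, 5, 6}, so |A + B| = 7.
Verify: 7 ≥ 7? Yes ✓.

CD lower bound = 7, actual |A + B| = 7.


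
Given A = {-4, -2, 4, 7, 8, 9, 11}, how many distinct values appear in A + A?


A + A = {a + a' : a, a' ∈ A}; |A| = 7.
General bounds: 2|A| - 1 ≤ |A + A| ≤ |A|(|A|+1)/2, i.e. 13 ≤ |A + A| ≤ 28.
Lower bound 2|A|-1 is attained iff A is an arithmetic progression.
Enumerate sums a + a' for a ≤ a' (symmetric, so this suffices):
a = -4: -4+-4=-8, -4+-2=-6, -4+4=0, -4+7=3, -4+8=4, -4+9=5, -4+11=7
a = -2: -2+-2=-4, -2+4=2, -2+7=5, -2+8=6, -2+9=7, -2+11=9
a = 4: 4+4=8, 4+7=11, 4+8=12, 4+9=13, 4+11=15
a = 7: 7+7=14, 7+8=15, 7+9=16, 7+11=18
a = 8: 8+8=16, 8+9=17, 8+11=19
a = 9: 9+9=18, 9+11=20
a = 11: 11+11=22
Distinct sums: {-8, -6, -4, 0, 2, 3, 4, 5, 6, 7, 8, 9, 11, 12, 13, 14, 15, 16, 17, 18, 19, 20, 22}
|A + A| = 23

|A + A| = 23


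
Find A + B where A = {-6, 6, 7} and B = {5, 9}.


A + B = {a + b : a ∈ A, b ∈ B}.
Enumerate all |A|·|B| = 3·2 = 6 pairs (a, b) and collect distinct sums.
a = -6: -6+5=-1, -6+9=3
a = 6: 6+5=11, 6+9=15
a = 7: 7+5=12, 7+9=16
Collecting distinct sums: A + B = {-1, 3, 11, 12, 15, 16}
|A + B| = 6

A + B = {-1, 3, 11, 12, 15, 16}


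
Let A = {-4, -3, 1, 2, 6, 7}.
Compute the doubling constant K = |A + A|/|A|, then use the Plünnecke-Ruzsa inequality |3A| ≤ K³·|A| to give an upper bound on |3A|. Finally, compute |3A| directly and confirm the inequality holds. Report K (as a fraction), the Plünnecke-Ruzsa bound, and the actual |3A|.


|A| = 6.
Step 1: Compute A + A by enumerating all 36 pairs.
A + A = {-8, -7, -6, -3, -2, -1, 2, 3, 4, 7, 8, 9, 12, 13, 14}, so |A + A| = 15.
Step 2: Doubling constant K = |A + A|/|A| = 15/6 = 15/6 ≈ 2.5000.
Step 3: Plünnecke-Ruzsa gives |3A| ≤ K³·|A| = (2.5000)³ · 6 ≈ 93.7500.
Step 4: Compute 3A = A + A + A directly by enumerating all triples (a,b,c) ∈ A³; |3A| = 28.
Step 5: Check 28 ≤ 93.7500? Yes ✓.

K = 15/6, Plünnecke-Ruzsa bound K³|A| ≈ 93.7500, |3A| = 28, inequality holds.


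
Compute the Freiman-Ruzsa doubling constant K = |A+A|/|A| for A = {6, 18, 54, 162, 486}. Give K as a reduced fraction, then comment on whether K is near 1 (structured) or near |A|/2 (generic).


|A| = 5.
Compute A + A by enumerating all 25 pairs.
A + A = {12, 24, 36, 60, 72, 108, 168, 180, 216, 324, 492, 504, 540, 648, 972}, so |A + A| = 15.
K = |A + A| / |A| = 15/5 = 3/1 ≈ 3.0000.
Reference: AP of size 5 gives K = 9/5 ≈ 1.8000; a fully generic set of size 5 gives K ≈ 3.0000.

|A| = 5, |A + A| = 15, K = 15/5 = 3/1.


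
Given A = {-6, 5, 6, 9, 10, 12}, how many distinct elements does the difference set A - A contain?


A - A = {a - a' : a, a' ∈ A}; |A| = 6.
Bounds: 2|A|-1 ≤ |A - A| ≤ |A|² - |A| + 1, i.e. 11 ≤ |A - A| ≤ 31.
Note: 0 ∈ A - A always (from a - a). The set is symmetric: if d ∈ A - A then -d ∈ A - A.
Enumerate nonzero differences d = a - a' with a > a' (then include -d):
Positive differences: {1, 2, 3, 4, 5, 6, 7, 11, 12, 15, 16, 18}
Full difference set: {0} ∪ (positive diffs) ∪ (negative diffs).
|A - A| = 1 + 2·12 = 25 (matches direct enumeration: 25).

|A - A| = 25


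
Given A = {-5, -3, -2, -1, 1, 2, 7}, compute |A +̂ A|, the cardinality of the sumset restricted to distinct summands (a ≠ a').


Restricted sumset: A +̂ A = {a + a' : a ∈ A, a' ∈ A, a ≠ a'}.
Equivalently, take A + A and drop any sum 2a that is achievable ONLY as a + a for a ∈ A (i.e. sums representable only with equal summands).
Enumerate pairs (a, a') with a < a' (symmetric, so each unordered pair gives one sum; this covers all a ≠ a'):
  -5 + -3 = -8
  -5 + -2 = -7
  -5 + -1 = -6
  -5 + 1 = -4
  -5 + 2 = -3
  -5 + 7 = 2
  -3 + -2 = -5
  -3 + -1 = -4
  -3 + 1 = -2
  -3 + 2 = -1
  -3 + 7 = 4
  -2 + -1 = -3
  -2 + 1 = -1
  -2 + 2 = 0
  -2 + 7 = 5
  -1 + 1 = 0
  -1 + 2 = 1
  -1 + 7 = 6
  1 + 2 = 3
  1 + 7 = 8
  2 + 7 = 9
Collected distinct sums: {-8, -7, -6, -5, -4, -3, -2, -1, 0, 1, 2, 3, 4, 5, 6, 8, 9}
|A +̂ A| = 17
(Reference bound: |A +̂ A| ≥ 2|A| - 3 for |A| ≥ 2, with |A| = 7 giving ≥ 11.)

|A +̂ A| = 17


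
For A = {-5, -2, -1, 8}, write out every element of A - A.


A - A = {a - a' : a, a' ∈ A}.
Compute a - a' for each ordered pair (a, a'):
a = -5: -5--5=0, -5--2=-3, -5--1=-4, -5-8=-13
a = -2: -2--5=3, -2--2=0, -2--1=-1, -2-8=-10
a = -1: -1--5=4, -1--2=1, -1--1=0, -1-8=-9
a = 8: 8--5=13, 8--2=10, 8--1=9, 8-8=0
Collecting distinct values (and noting 0 appears from a-a):
A - A = {-13, -10, -9, -4, -3, -1, 0, 1, 3, 4, 9, 10, 13}
|A - A| = 13

A - A = {-13, -10, -9, -4, -3, -1, 0, 1, 3, 4, 9, 10, 13}


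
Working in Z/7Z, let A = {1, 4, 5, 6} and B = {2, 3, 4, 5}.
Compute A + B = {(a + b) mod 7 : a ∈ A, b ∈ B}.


Work in Z/7Z: reduce every sum a + b modulo 7.
Enumerate all 16 pairs:
a = 1: 1+2=3, 1+3=4, 1+4=5, 1+5=6
a = 4: 4+2=6, 4+3=0, 4+4=1, 4+5=2
a = 5: 5+2=0, 5+3=1, 5+4=2, 5+5=3
a = 6: 6+2=1, 6+3=2, 6+4=3, 6+5=4
Distinct residues collected: {0, 1, 2, 3, 4, 5, 6}
|A + B| = 7 (out of 7 total residues).

A + B = {0, 1, 2, 3, 4, 5, 6}


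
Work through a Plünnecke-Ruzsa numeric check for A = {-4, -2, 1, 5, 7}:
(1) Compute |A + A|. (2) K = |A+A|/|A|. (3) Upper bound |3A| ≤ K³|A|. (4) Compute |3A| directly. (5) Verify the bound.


|A| = 5.
Step 1: Compute A + A by enumerating all 25 pairs.
A + A = {-8, -6, -4, -3, -1, 1, 2, 3, 5, 6, 8, 10, 12, 14}, so |A + A| = 14.
Step 2: Doubling constant K = |A + A|/|A| = 14/5 = 14/5 ≈ 2.8000.
Step 3: Plünnecke-Ruzsa gives |3A| ≤ K³·|A| = (2.8000)³ · 5 ≈ 109.7600.
Step 4: Compute 3A = A + A + A directly by enumerating all triples (a,b,c) ∈ A³; |3A| = 26.
Step 5: Check 26 ≤ 109.7600? Yes ✓.

K = 14/5, Plünnecke-Ruzsa bound K³|A| ≈ 109.7600, |3A| = 26, inequality holds.


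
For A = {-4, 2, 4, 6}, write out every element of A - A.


A - A = {a - a' : a, a' ∈ A}.
Compute a - a' for each ordered pair (a, a'):
a = -4: -4--4=0, -4-2=-6, -4-4=-8, -4-6=-10
a = 2: 2--4=6, 2-2=0, 2-4=-2, 2-6=-4
a = 4: 4--4=8, 4-2=2, 4-4=0, 4-6=-2
a = 6: 6--4=10, 6-2=4, 6-4=2, 6-6=0
Collecting distinct values (and noting 0 appears from a-a):
A - A = {-10, -8, -6, -4, -2, 0, 2, 4, 6, 8, 10}
|A - A| = 11

A - A = {-10, -8, -6, -4, -2, 0, 2, 4, 6, 8, 10}


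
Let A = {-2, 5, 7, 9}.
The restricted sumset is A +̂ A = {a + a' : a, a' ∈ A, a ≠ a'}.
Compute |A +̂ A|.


Restricted sumset: A +̂ A = {a + a' : a ∈ A, a' ∈ A, a ≠ a'}.
Equivalently, take A + A and drop any sum 2a that is achievable ONLY as a + a for a ∈ A (i.e. sums representable only with equal summands).
Enumerate pairs (a, a') with a < a' (symmetric, so each unordered pair gives one sum; this covers all a ≠ a'):
  -2 + 5 = 3
  -2 + 7 = 5
  -2 + 9 = 7
  5 + 7 = 12
  5 + 9 = 14
  7 + 9 = 16
Collected distinct sums: {3, 5, 7, 12, 14, 16}
|A +̂ A| = 6
(Reference bound: |A +̂ A| ≥ 2|A| - 3 for |A| ≥ 2, with |A| = 4 giving ≥ 5.)

|A +̂ A| = 6


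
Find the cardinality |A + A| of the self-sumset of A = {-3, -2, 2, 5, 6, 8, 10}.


A + A = {a + a' : a, a' ∈ A}; |A| = 7.
General bounds: 2|A| - 1 ≤ |A + A| ≤ |A|(|A|+1)/2, i.e. 13 ≤ |A + A| ≤ 28.
Lower bound 2|A|-1 is attained iff A is an arithmetic progression.
Enumerate sums a + a' for a ≤ a' (symmetric, so this suffices):
a = -3: -3+-3=-6, -3+-2=-5, -3+2=-1, -3+5=2, -3+6=3, -3+8=5, -3+10=7
a = -2: -2+-2=-4, -2+2=0, -2+5=3, -2+6=4, -2+8=6, -2+10=8
a = 2: 2+2=4, 2+5=7, 2+6=8, 2+8=10, 2+10=12
a = 5: 5+5=10, 5+6=11, 5+8=13, 5+10=15
a = 6: 6+6=12, 6+8=14, 6+10=16
a = 8: 8+8=16, 8+10=18
a = 10: 10+10=20
Distinct sums: {-6, -5, -4, -1, 0, 2, 3, 4, 5, 6, 7, 8, 10, 11, 12, 13, 14, 15, 16, 18, 20}
|A + A| = 21

|A + A| = 21


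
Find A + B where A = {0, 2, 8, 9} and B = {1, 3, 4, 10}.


A + B = {a + b : a ∈ A, b ∈ B}.
Enumerate all |A|·|B| = 4·4 = 16 pairs (a, b) and collect distinct sums.
a = 0: 0+1=1, 0+3=3, 0+4=4, 0+10=10
a = 2: 2+1=3, 2+3=5, 2+4=6, 2+10=12
a = 8: 8+1=9, 8+3=11, 8+4=12, 8+10=18
a = 9: 9+1=10, 9+3=12, 9+4=13, 9+10=19
Collecting distinct sums: A + B = {1, 3, 4, 5, 6, 9, 10, 11, 12, 13, 18, 19}
|A + B| = 12

A + B = {1, 3, 4, 5, 6, 9, 10, 11, 12, 13, 18, 19}


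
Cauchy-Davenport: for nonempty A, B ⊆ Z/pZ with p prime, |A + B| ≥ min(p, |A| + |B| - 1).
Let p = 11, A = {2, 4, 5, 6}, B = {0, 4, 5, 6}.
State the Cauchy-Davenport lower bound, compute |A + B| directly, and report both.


Cauchy-Davenport: |A + B| ≥ min(p, |A| + |B| - 1) for A, B nonempty in Z/pZ.
|A| = 4, |B| = 4, p = 11.
CD lower bound = min(11, 4 + 4 - 1) = min(11, 7) = 7.
Compute A + B mod 11 directly:
a = 2: 2+0=2, 2+4=6, 2+5=7, 2+6=8
a = 4: 4+0=4, 4+4=8, 4+5=9, 4+6=10
a = 5: 5+0=5, 5+4=9, 5+5=10, 5+6=0
a = 6: 6+0=6, 6+4=10, 6+5=0, 6+6=1
A + B = {0, 1, 2, 4, 5, 6, 7, 8, 9, 10}, so |A + B| = 10.
Verify: 10 ≥ 7? Yes ✓.

CD lower bound = 7, actual |A + B| = 10.


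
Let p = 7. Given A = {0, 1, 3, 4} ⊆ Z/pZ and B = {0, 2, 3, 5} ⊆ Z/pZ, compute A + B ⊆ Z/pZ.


Work in Z/7Z: reduce every sum a + b modulo 7.
Enumerate all 16 pairs:
a = 0: 0+0=0, 0+2=2, 0+3=3, 0+5=5
a = 1: 1+0=1, 1+2=3, 1+3=4, 1+5=6
a = 3: 3+0=3, 3+2=5, 3+3=6, 3+5=1
a = 4: 4+0=4, 4+2=6, 4+3=0, 4+5=2
Distinct residues collected: {0, 1, 2, 3, 4, 5, 6}
|A + B| = 7 (out of 7 total residues).

A + B = {0, 1, 2, 3, 4, 5, 6}


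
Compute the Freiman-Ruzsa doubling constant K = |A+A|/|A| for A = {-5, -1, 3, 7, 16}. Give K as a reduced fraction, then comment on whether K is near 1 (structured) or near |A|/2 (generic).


|A| = 5.
Compute A + A by enumerating all 25 pairs.
A + A = {-10, -6, -2, 2, 6, 10, 11, 14, 15, 19, 23, 32}, so |A + A| = 12.
K = |A + A| / |A| = 12/5 (already in lowest terms) ≈ 2.4000.
Reference: AP of size 5 gives K = 9/5 ≈ 1.8000; a fully generic set of size 5 gives K ≈ 3.0000.

|A| = 5, |A + A| = 12, K = 12/5.


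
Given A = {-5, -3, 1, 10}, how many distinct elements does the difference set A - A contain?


A - A = {a - a' : a, a' ∈ A}; |A| = 4.
Bounds: 2|A|-1 ≤ |A - A| ≤ |A|² - |A| + 1, i.e. 7 ≤ |A - A| ≤ 13.
Note: 0 ∈ A - A always (from a - a). The set is symmetric: if d ∈ A - A then -d ∈ A - A.
Enumerate nonzero differences d = a - a' with a > a' (then include -d):
Positive differences: {2, 4, 6, 9, 13, 15}
Full difference set: {0} ∪ (positive diffs) ∪ (negative diffs).
|A - A| = 1 + 2·6 = 13 (matches direct enumeration: 13).

|A - A| = 13


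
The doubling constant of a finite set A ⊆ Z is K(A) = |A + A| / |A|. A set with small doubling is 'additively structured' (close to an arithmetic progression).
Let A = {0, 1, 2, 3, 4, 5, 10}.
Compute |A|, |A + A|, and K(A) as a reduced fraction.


|A| = 7.
Compute A + A by enumerating all 49 pairs.
A + A = {0, 1, 2, 3, 4, 5, 6, 7, 8, 9, 10, 11, 12, 13, 14, 15, 20}, so |A + A| = 17.
K = |A + A| / |A| = 17/7 (already in lowest terms) ≈ 2.4286.
Reference: AP of size 7 gives K = 13/7 ≈ 1.8571; a fully generic set of size 7 gives K ≈ 4.0000.

|A| = 7, |A + A| = 17, K = 17/7.


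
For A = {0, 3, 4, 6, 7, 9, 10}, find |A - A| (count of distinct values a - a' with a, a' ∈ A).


A - A = {a - a' : a, a' ∈ A}; |A| = 7.
Bounds: 2|A|-1 ≤ |A - A| ≤ |A|² - |A| + 1, i.e. 13 ≤ |A - A| ≤ 43.
Note: 0 ∈ A - A always (from a - a). The set is symmetric: if d ∈ A - A then -d ∈ A - A.
Enumerate nonzero differences d = a - a' with a > a' (then include -d):
Positive differences: {1, 2, 3, 4, 5, 6, 7, 9, 10}
Full difference set: {0} ∪ (positive diffs) ∪ (negative diffs).
|A - A| = 1 + 2·9 = 19 (matches direct enumeration: 19).

|A - A| = 19


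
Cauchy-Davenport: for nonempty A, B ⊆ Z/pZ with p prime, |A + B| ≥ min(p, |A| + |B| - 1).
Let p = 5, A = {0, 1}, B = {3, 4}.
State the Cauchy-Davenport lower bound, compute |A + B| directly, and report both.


Cauchy-Davenport: |A + B| ≥ min(p, |A| + |B| - 1) for A, B nonempty in Z/pZ.
|A| = 2, |B| = 2, p = 5.
CD lower bound = min(5, 2 + 2 - 1) = min(5, 3) = 3.
Compute A + B mod 5 directly:
a = 0: 0+3=3, 0+4=4
a = 1: 1+3=4, 1+4=0
A + B = {0, 3, 4}, so |A + B| = 3.
Verify: 3 ≥ 3? Yes ✓.

CD lower bound = 3, actual |A + B| = 3.


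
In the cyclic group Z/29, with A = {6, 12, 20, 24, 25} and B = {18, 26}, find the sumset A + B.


Work in Z/29Z: reduce every sum a + b modulo 29.
Enumerate all 10 pairs:
a = 6: 6+18=24, 6+26=3
a = 12: 12+18=1, 12+26=9
a = 20: 20+18=9, 20+26=17
a = 24: 24+18=13, 24+26=21
a = 25: 25+18=14, 25+26=22
Distinct residues collected: {1, 3, 9, 13, 14, 17, 21, 22, 24}
|A + B| = 9 (out of 29 total residues).

A + B = {1, 3, 9, 13, 14, 17, 21, 22, 24}


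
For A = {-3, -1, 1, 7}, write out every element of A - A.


A - A = {a - a' : a, a' ∈ A}.
Compute a - a' for each ordered pair (a, a'):
a = -3: -3--3=0, -3--1=-2, -3-1=-4, -3-7=-10
a = -1: -1--3=2, -1--1=0, -1-1=-2, -1-7=-8
a = 1: 1--3=4, 1--1=2, 1-1=0, 1-7=-6
a = 7: 7--3=10, 7--1=8, 7-1=6, 7-7=0
Collecting distinct values (and noting 0 appears from a-a):
A - A = {-10, -8, -6, -4, -2, 0, 2, 4, 6, 8, 10}
|A - A| = 11

A - A = {-10, -8, -6, -4, -2, 0, 2, 4, 6, 8, 10}


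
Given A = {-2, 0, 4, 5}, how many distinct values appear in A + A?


A + A = {a + a' : a, a' ∈ A}; |A| = 4.
General bounds: 2|A| - 1 ≤ |A + A| ≤ |A|(|A|+1)/2, i.e. 7 ≤ |A + A| ≤ 10.
Lower bound 2|A|-1 is attained iff A is an arithmetic progression.
Enumerate sums a + a' for a ≤ a' (symmetric, so this suffices):
a = -2: -2+-2=-4, -2+0=-2, -2+4=2, -2+5=3
a = 0: 0+0=0, 0+4=4, 0+5=5
a = 4: 4+4=8, 4+5=9
a = 5: 5+5=10
Distinct sums: {-4, -2, 0, 2, 3, 4, 5, 8, 9, 10}
|A + A| = 10

|A + A| = 10


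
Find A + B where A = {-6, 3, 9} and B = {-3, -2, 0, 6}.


A + B = {a + b : a ∈ A, b ∈ B}.
Enumerate all |A|·|B| = 3·4 = 12 pairs (a, b) and collect distinct sums.
a = -6: -6+-3=-9, -6+-2=-8, -6+0=-6, -6+6=0
a = 3: 3+-3=0, 3+-2=1, 3+0=3, 3+6=9
a = 9: 9+-3=6, 9+-2=7, 9+0=9, 9+6=15
Collecting distinct sums: A + B = {-9, -8, -6, 0, 1, 3, 6, 7, 9, 15}
|A + B| = 10

A + B = {-9, -8, -6, 0, 1, 3, 6, 7, 9, 15}


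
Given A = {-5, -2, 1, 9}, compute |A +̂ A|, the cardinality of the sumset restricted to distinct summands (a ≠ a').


Restricted sumset: A +̂ A = {a + a' : a ∈ A, a' ∈ A, a ≠ a'}.
Equivalently, take A + A and drop any sum 2a that is achievable ONLY as a + a for a ∈ A (i.e. sums representable only with equal summands).
Enumerate pairs (a, a') with a < a' (symmetric, so each unordered pair gives one sum; this covers all a ≠ a'):
  -5 + -2 = -7
  -5 + 1 = -4
  -5 + 9 = 4
  -2 + 1 = -1
  -2 + 9 = 7
  1 + 9 = 10
Collected distinct sums: {-7, -4, -1, 4, 7, 10}
|A +̂ A| = 6
(Reference bound: |A +̂ A| ≥ 2|A| - 3 for |A| ≥ 2, with |A| = 4 giving ≥ 5.)

|A +̂ A| = 6


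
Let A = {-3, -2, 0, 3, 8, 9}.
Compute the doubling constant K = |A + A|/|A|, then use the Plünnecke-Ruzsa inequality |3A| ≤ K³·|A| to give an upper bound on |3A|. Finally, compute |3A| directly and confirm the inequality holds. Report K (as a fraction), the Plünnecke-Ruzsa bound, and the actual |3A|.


|A| = 6.
Step 1: Compute A + A by enumerating all 36 pairs.
A + A = {-6, -5, -4, -3, -2, 0, 1, 3, 5, 6, 7, 8, 9, 11, 12, 16, 17, 18}, so |A + A| = 18.
Step 2: Doubling constant K = |A + A|/|A| = 18/6 = 18/6 ≈ 3.0000.
Step 3: Plünnecke-Ruzsa gives |3A| ≤ K³·|A| = (3.0000)³ · 6 ≈ 162.0000.
Step 4: Compute 3A = A + A + A directly by enumerating all triples (a,b,c) ∈ A³; |3A| = 35.
Step 5: Check 35 ≤ 162.0000? Yes ✓.

K = 18/6, Plünnecke-Ruzsa bound K³|A| ≈ 162.0000, |3A| = 35, inequality holds.


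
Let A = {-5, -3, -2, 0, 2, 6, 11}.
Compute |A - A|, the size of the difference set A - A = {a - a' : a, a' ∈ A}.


A - A = {a - a' : a, a' ∈ A}; |A| = 7.
Bounds: 2|A|-1 ≤ |A - A| ≤ |A|² - |A| + 1, i.e. 13 ≤ |A - A| ≤ 43.
Note: 0 ∈ A - A always (from a - a). The set is symmetric: if d ∈ A - A then -d ∈ A - A.
Enumerate nonzero differences d = a - a' with a > a' (then include -d):
Positive differences: {1, 2, 3, 4, 5, 6, 7, 8, 9, 11, 13, 14, 16}
Full difference set: {0} ∪ (positive diffs) ∪ (negative diffs).
|A - A| = 1 + 2·13 = 27 (matches direct enumeration: 27).

|A - A| = 27


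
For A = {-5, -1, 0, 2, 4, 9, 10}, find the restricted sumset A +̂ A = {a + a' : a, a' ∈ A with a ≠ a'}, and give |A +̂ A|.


Restricted sumset: A +̂ A = {a + a' : a ∈ A, a' ∈ A, a ≠ a'}.
Equivalently, take A + A and drop any sum 2a that is achievable ONLY as a + a for a ∈ A (i.e. sums representable only with equal summands).
Enumerate pairs (a, a') with a < a' (symmetric, so each unordered pair gives one sum; this covers all a ≠ a'):
  -5 + -1 = -6
  -5 + 0 = -5
  -5 + 2 = -3
  -5 + 4 = -1
  -5 + 9 = 4
  -5 + 10 = 5
  -1 + 0 = -1
  -1 + 2 = 1
  -1 + 4 = 3
  -1 + 9 = 8
  -1 + 10 = 9
  0 + 2 = 2
  0 + 4 = 4
  0 + 9 = 9
  0 + 10 = 10
  2 + 4 = 6
  2 + 9 = 11
  2 + 10 = 12
  4 + 9 = 13
  4 + 10 = 14
  9 + 10 = 19
Collected distinct sums: {-6, -5, -3, -1, 1, 2, 3, 4, 5, 6, 8, 9, 10, 11, 12, 13, 14, 19}
|A +̂ A| = 18
(Reference bound: |A +̂ A| ≥ 2|A| - 3 for |A| ≥ 2, with |A| = 7 giving ≥ 11.)

|A +̂ A| = 18


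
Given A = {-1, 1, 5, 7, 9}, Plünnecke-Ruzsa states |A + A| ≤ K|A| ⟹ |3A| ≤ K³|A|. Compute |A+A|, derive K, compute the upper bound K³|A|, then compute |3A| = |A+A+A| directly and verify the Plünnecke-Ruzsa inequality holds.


|A| = 5.
Step 1: Compute A + A by enumerating all 25 pairs.
A + A = {-2, 0, 2, 4, 6, 8, 10, 12, 14, 16, 18}, so |A + A| = 11.
Step 2: Doubling constant K = |A + A|/|A| = 11/5 = 11/5 ≈ 2.2000.
Step 3: Plünnecke-Ruzsa gives |3A| ≤ K³·|A| = (2.2000)³ · 5 ≈ 53.2400.
Step 4: Compute 3A = A + A + A directly by enumerating all triples (a,b,c) ∈ A³; |3A| = 16.
Step 5: Check 16 ≤ 53.2400? Yes ✓.

K = 11/5, Plünnecke-Ruzsa bound K³|A| ≈ 53.2400, |3A| = 16, inequality holds.


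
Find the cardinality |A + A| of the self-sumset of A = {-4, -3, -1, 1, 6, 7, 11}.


A + A = {a + a' : a, a' ∈ A}; |A| = 7.
General bounds: 2|A| - 1 ≤ |A + A| ≤ |A|(|A|+1)/2, i.e. 13 ≤ |A + A| ≤ 28.
Lower bound 2|A|-1 is attained iff A is an arithmetic progression.
Enumerate sums a + a' for a ≤ a' (symmetric, so this suffices):
a = -4: -4+-4=-8, -4+-3=-7, -4+-1=-5, -4+1=-3, -4+6=2, -4+7=3, -4+11=7
a = -3: -3+-3=-6, -3+-1=-4, -3+1=-2, -3+6=3, -3+7=4, -3+11=8
a = -1: -1+-1=-2, -1+1=0, -1+6=5, -1+7=6, -1+11=10
a = 1: 1+1=2, 1+6=7, 1+7=8, 1+11=12
a = 6: 6+6=12, 6+7=13, 6+11=17
a = 7: 7+7=14, 7+11=18
a = 11: 11+11=22
Distinct sums: {-8, -7, -6, -5, -4, -3, -2, 0, 2, 3, 4, 5, 6, 7, 8, 10, 12, 13, 14, 17, 18, 22}
|A + A| = 22

|A + A| = 22


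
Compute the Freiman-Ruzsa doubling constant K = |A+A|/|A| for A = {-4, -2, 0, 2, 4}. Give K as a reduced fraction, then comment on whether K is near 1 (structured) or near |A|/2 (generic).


|A| = 5.
Compute A + A by enumerating all 25 pairs.
A + A = {-8, -6, -4, -2, 0, 2, 4, 6, 8}, so |A + A| = 9.
K = |A + A| / |A| = 9/5 (already in lowest terms) ≈ 1.8000.
Reference: AP of size 5 gives K = 9/5 ≈ 1.8000; a fully generic set of size 5 gives K ≈ 3.0000.

|A| = 5, |A + A| = 9, K = 9/5.


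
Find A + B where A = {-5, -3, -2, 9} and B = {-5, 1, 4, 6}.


A + B = {a + b : a ∈ A, b ∈ B}.
Enumerate all |A|·|B| = 4·4 = 16 pairs (a, b) and collect distinct sums.
a = -5: -5+-5=-10, -5+1=-4, -5+4=-1, -5+6=1
a = -3: -3+-5=-8, -3+1=-2, -3+4=1, -3+6=3
a = -2: -2+-5=-7, -2+1=-1, -2+4=2, -2+6=4
a = 9: 9+-5=4, 9+1=10, 9+4=13, 9+6=15
Collecting distinct sums: A + B = {-10, -8, -7, -4, -2, -1, 1, 2, 3, 4, 10, 13, 15}
|A + B| = 13

A + B = {-10, -8, -7, -4, -2, -1, 1, 2, 3, 4, 10, 13, 15}


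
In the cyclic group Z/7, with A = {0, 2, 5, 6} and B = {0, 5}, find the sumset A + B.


Work in Z/7Z: reduce every sum a + b modulo 7.
Enumerate all 8 pairs:
a = 0: 0+0=0, 0+5=5
a = 2: 2+0=2, 2+5=0
a = 5: 5+0=5, 5+5=3
a = 6: 6+0=6, 6+5=4
Distinct residues collected: {0, 2, 3, 4, 5, 6}
|A + B| = 6 (out of 7 total residues).

A + B = {0, 2, 3, 4, 5, 6}


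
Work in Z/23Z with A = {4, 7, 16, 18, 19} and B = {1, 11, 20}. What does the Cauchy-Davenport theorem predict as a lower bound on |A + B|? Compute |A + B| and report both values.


Cauchy-Davenport: |A + B| ≥ min(p, |A| + |B| - 1) for A, B nonempty in Z/pZ.
|A| = 5, |B| = 3, p = 23.
CD lower bound = min(23, 5 + 3 - 1) = min(23, 7) = 7.
Compute A + B mod 23 directly:
a = 4: 4+1=5, 4+11=15, 4+20=1
a = 7: 7+1=8, 7+11=18, 7+20=4
a = 16: 16+1=17, 16+11=4, 16+20=13
a = 18: 18+1=19, 18+11=6, 18+20=15
a = 19: 19+1=20, 19+11=7, 19+20=16
A + B = {1, 4, 5, 6, 7, 8, 13, 15, 16, 17, 18, 19, 20}, so |A + B| = 13.
Verify: 13 ≥ 7? Yes ✓.

CD lower bound = 7, actual |A + B| = 13.


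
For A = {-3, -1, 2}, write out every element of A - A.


A - A = {a - a' : a, a' ∈ A}.
Compute a - a' for each ordered pair (a, a'):
a = -3: -3--3=0, -3--1=-2, -3-2=-5
a = -1: -1--3=2, -1--1=0, -1-2=-3
a = 2: 2--3=5, 2--1=3, 2-2=0
Collecting distinct values (and noting 0 appears from a-a):
A - A = {-5, -3, -2, 0, 2, 3, 5}
|A - A| = 7

A - A = {-5, -3, -2, 0, 2, 3, 5}


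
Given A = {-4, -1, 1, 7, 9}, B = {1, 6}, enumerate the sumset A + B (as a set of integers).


A + B = {a + b : a ∈ A, b ∈ B}.
Enumerate all |A|·|B| = 5·2 = 10 pairs (a, b) and collect distinct sums.
a = -4: -4+1=-3, -4+6=2
a = -1: -1+1=0, -1+6=5
a = 1: 1+1=2, 1+6=7
a = 7: 7+1=8, 7+6=13
a = 9: 9+1=10, 9+6=15
Collecting distinct sums: A + B = {-3, 0, 2, 5, 7, 8, 10, 13, 15}
|A + B| = 9

A + B = {-3, 0, 2, 5, 7, 8, 10, 13, 15}


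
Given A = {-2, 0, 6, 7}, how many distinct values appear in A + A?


A + A = {a + a' : a, a' ∈ A}; |A| = 4.
General bounds: 2|A| - 1 ≤ |A + A| ≤ |A|(|A|+1)/2, i.e. 7 ≤ |A + A| ≤ 10.
Lower bound 2|A|-1 is attained iff A is an arithmetic progression.
Enumerate sums a + a' for a ≤ a' (symmetric, so this suffices):
a = -2: -2+-2=-4, -2+0=-2, -2+6=4, -2+7=5
a = 0: 0+0=0, 0+6=6, 0+7=7
a = 6: 6+6=12, 6+7=13
a = 7: 7+7=14
Distinct sums: {-4, -2, 0, 4, 5, 6, 7, 12, 13, 14}
|A + A| = 10

|A + A| = 10


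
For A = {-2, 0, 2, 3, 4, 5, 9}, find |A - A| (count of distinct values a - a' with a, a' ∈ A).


A - A = {a - a' : a, a' ∈ A}; |A| = 7.
Bounds: 2|A|-1 ≤ |A - A| ≤ |A|² - |A| + 1, i.e. 13 ≤ |A - A| ≤ 43.
Note: 0 ∈ A - A always (from a - a). The set is symmetric: if d ∈ A - A then -d ∈ A - A.
Enumerate nonzero differences d = a - a' with a > a' (then include -d):
Positive differences: {1, 2, 3, 4, 5, 6, 7, 9, 11}
Full difference set: {0} ∪ (positive diffs) ∪ (negative diffs).
|A - A| = 1 + 2·9 = 19 (matches direct enumeration: 19).

|A - A| = 19


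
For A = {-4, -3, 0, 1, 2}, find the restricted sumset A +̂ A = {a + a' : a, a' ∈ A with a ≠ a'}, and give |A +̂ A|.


Restricted sumset: A +̂ A = {a + a' : a ∈ A, a' ∈ A, a ≠ a'}.
Equivalently, take A + A and drop any sum 2a that is achievable ONLY as a + a for a ∈ A (i.e. sums representable only with equal summands).
Enumerate pairs (a, a') with a < a' (symmetric, so each unordered pair gives one sum; this covers all a ≠ a'):
  -4 + -3 = -7
  -4 + 0 = -4
  -4 + 1 = -3
  -4 + 2 = -2
  -3 + 0 = -3
  -3 + 1 = -2
  -3 + 2 = -1
  0 + 1 = 1
  0 + 2 = 2
  1 + 2 = 3
Collected distinct sums: {-7, -4, -3, -2, -1, 1, 2, 3}
|A +̂ A| = 8
(Reference bound: |A +̂ A| ≥ 2|A| - 3 for |A| ≥ 2, with |A| = 5 giving ≥ 7.)

|A +̂ A| = 8


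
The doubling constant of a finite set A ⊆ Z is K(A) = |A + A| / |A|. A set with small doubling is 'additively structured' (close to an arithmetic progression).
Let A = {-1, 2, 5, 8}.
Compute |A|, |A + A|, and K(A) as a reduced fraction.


|A| = 4.
Compute A + A by enumerating all 16 pairs.
A + A = {-2, 1, 4, 7, 10, 13, 16}, so |A + A| = 7.
K = |A + A| / |A| = 7/4 (already in lowest terms) ≈ 1.7500.
Reference: AP of size 4 gives K = 7/4 ≈ 1.7500; a fully generic set of size 4 gives K ≈ 2.5000.

|A| = 4, |A + A| = 7, K = 7/4.


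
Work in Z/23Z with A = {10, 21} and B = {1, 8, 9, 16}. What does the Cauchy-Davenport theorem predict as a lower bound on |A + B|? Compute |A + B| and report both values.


Cauchy-Davenport: |A + B| ≥ min(p, |A| + |B| - 1) for A, B nonempty in Z/pZ.
|A| = 2, |B| = 4, p = 23.
CD lower bound = min(23, 2 + 4 - 1) = min(23, 5) = 5.
Compute A + B mod 23 directly:
a = 10: 10+1=11, 10+8=18, 10+9=19, 10+16=3
a = 21: 21+1=22, 21+8=6, 21+9=7, 21+16=14
A + B = {3, 6, 7, 11, 14, 18, 19, 22}, so |A + B| = 8.
Verify: 8 ≥ 5? Yes ✓.

CD lower bound = 5, actual |A + B| = 8.


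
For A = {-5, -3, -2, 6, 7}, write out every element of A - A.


A - A = {a - a' : a, a' ∈ A}.
Compute a - a' for each ordered pair (a, a'):
a = -5: -5--5=0, -5--3=-2, -5--2=-3, -5-6=-11, -5-7=-12
a = -3: -3--5=2, -3--3=0, -3--2=-1, -3-6=-9, -3-7=-10
a = -2: -2--5=3, -2--3=1, -2--2=0, -2-6=-8, -2-7=-9
a = 6: 6--5=11, 6--3=9, 6--2=8, 6-6=0, 6-7=-1
a = 7: 7--5=12, 7--3=10, 7--2=9, 7-6=1, 7-7=0
Collecting distinct values (and noting 0 appears from a-a):
A - A = {-12, -11, -10, -9, -8, -3, -2, -1, 0, 1, 2, 3, 8, 9, 10, 11, 12}
|A - A| = 17

A - A = {-12, -11, -10, -9, -8, -3, -2, -1, 0, 1, 2, 3, 8, 9, 10, 11, 12}


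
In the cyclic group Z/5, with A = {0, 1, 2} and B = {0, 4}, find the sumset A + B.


Work in Z/5Z: reduce every sum a + b modulo 5.
Enumerate all 6 pairs:
a = 0: 0+0=0, 0+4=4
a = 1: 1+0=1, 1+4=0
a = 2: 2+0=2, 2+4=1
Distinct residues collected: {0, 1, 2, 4}
|A + B| = 4 (out of 5 total residues).

A + B = {0, 1, 2, 4}


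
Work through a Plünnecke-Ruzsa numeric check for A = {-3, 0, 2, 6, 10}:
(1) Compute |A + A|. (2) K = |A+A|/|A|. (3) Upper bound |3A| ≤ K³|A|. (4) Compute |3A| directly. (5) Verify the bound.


|A| = 5.
Step 1: Compute A + A by enumerating all 25 pairs.
A + A = {-6, -3, -1, 0, 2, 3, 4, 6, 7, 8, 10, 12, 16, 20}, so |A + A| = 14.
Step 2: Doubling constant K = |A + A|/|A| = 14/5 = 14/5 ≈ 2.8000.
Step 3: Plünnecke-Ruzsa gives |3A| ≤ K³·|A| = (2.8000)³ · 5 ≈ 109.7600.
Step 4: Compute 3A = A + A + A directly by enumerating all triples (a,b,c) ∈ A³; |3A| = 26.
Step 5: Check 26 ≤ 109.7600? Yes ✓.

K = 14/5, Plünnecke-Ruzsa bound K³|A| ≈ 109.7600, |3A| = 26, inequality holds.


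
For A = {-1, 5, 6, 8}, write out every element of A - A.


A - A = {a - a' : a, a' ∈ A}.
Compute a - a' for each ordered pair (a, a'):
a = -1: -1--1=0, -1-5=-6, -1-6=-7, -1-8=-9
a = 5: 5--1=6, 5-5=0, 5-6=-1, 5-8=-3
a = 6: 6--1=7, 6-5=1, 6-6=0, 6-8=-2
a = 8: 8--1=9, 8-5=3, 8-6=2, 8-8=0
Collecting distinct values (and noting 0 appears from a-a):
A - A = {-9, -7, -6, -3, -2, -1, 0, 1, 2, 3, 6, 7, 9}
|A - A| = 13

A - A = {-9, -7, -6, -3, -2, -1, 0, 1, 2, 3, 6, 7, 9}


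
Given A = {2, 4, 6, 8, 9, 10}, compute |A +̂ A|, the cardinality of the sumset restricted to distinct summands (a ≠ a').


Restricted sumset: A +̂ A = {a + a' : a ∈ A, a' ∈ A, a ≠ a'}.
Equivalently, take A + A and drop any sum 2a that is achievable ONLY as a + a for a ∈ A (i.e. sums representable only with equal summands).
Enumerate pairs (a, a') with a < a' (symmetric, so each unordered pair gives one sum; this covers all a ≠ a'):
  2 + 4 = 6
  2 + 6 = 8
  2 + 8 = 10
  2 + 9 = 11
  2 + 10 = 12
  4 + 6 = 10
  4 + 8 = 12
  4 + 9 = 13
  4 + 10 = 14
  6 + 8 = 14
  6 + 9 = 15
  6 + 10 = 16
  8 + 9 = 17
  8 + 10 = 18
  9 + 10 = 19
Collected distinct sums: {6, 8, 10, 11, 12, 13, 14, 15, 16, 17, 18, 19}
|A +̂ A| = 12
(Reference bound: |A +̂ A| ≥ 2|A| - 3 for |A| ≥ 2, with |A| = 6 giving ≥ 9.)

|A +̂ A| = 12


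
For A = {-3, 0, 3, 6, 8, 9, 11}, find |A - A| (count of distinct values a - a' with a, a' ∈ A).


A - A = {a - a' : a, a' ∈ A}; |A| = 7.
Bounds: 2|A|-1 ≤ |A - A| ≤ |A|² - |A| + 1, i.e. 13 ≤ |A - A| ≤ 43.
Note: 0 ∈ A - A always (from a - a). The set is symmetric: if d ∈ A - A then -d ∈ A - A.
Enumerate nonzero differences d = a - a' with a > a' (then include -d):
Positive differences: {1, 2, 3, 5, 6, 8, 9, 11, 12, 14}
Full difference set: {0} ∪ (positive diffs) ∪ (negative diffs).
|A - A| = 1 + 2·10 = 21 (matches direct enumeration: 21).

|A - A| = 21


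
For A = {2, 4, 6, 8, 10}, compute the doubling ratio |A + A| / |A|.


|A| = 5.
Compute A + A by enumerating all 25 pairs.
A + A = {4, 6, 8, 10, 12, 14, 16, 18, 20}, so |A + A| = 9.
K = |A + A| / |A| = 9/5 (already in lowest terms) ≈ 1.8000.
Reference: AP of size 5 gives K = 9/5 ≈ 1.8000; a fully generic set of size 5 gives K ≈ 3.0000.

|A| = 5, |A + A| = 9, K = 9/5.


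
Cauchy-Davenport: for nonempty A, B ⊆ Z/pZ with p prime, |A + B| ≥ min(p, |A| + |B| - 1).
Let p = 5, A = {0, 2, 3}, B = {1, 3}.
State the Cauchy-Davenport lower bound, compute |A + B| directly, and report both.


Cauchy-Davenport: |A + B| ≥ min(p, |A| + |B| - 1) for A, B nonempty in Z/pZ.
|A| = 3, |B| = 2, p = 5.
CD lower bound = min(5, 3 + 2 - 1) = min(5, 4) = 4.
Compute A + B mod 5 directly:
a = 0: 0+1=1, 0+3=3
a = 2: 2+1=3, 2+3=0
a = 3: 3+1=4, 3+3=1
A + B = {0, 1, 3, 4}, so |A + B| = 4.
Verify: 4 ≥ 4? Yes ✓.

CD lower bound = 4, actual |A + B| = 4.


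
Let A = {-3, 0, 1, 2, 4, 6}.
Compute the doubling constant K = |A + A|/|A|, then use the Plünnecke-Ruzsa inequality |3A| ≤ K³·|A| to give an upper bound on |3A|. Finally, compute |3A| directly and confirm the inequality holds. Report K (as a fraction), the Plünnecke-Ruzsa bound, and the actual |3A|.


|A| = 6.
Step 1: Compute A + A by enumerating all 36 pairs.
A + A = {-6, -3, -2, -1, 0, 1, 2, 3, 4, 5, 6, 7, 8, 10, 12}, so |A + A| = 15.
Step 2: Doubling constant K = |A + A|/|A| = 15/6 = 15/6 ≈ 2.5000.
Step 3: Plünnecke-Ruzsa gives |3A| ≤ K³·|A| = (2.5000)³ · 6 ≈ 93.7500.
Step 4: Compute 3A = A + A + A directly by enumerating all triples (a,b,c) ∈ A³; |3A| = 24.
Step 5: Check 24 ≤ 93.7500? Yes ✓.

K = 15/6, Plünnecke-Ruzsa bound K³|A| ≈ 93.7500, |3A| = 24, inequality holds.


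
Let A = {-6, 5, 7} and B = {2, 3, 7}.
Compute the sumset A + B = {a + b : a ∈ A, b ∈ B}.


A + B = {a + b : a ∈ A, b ∈ B}.
Enumerate all |A|·|B| = 3·3 = 9 pairs (a, b) and collect distinct sums.
a = -6: -6+2=-4, -6+3=-3, -6+7=1
a = 5: 5+2=7, 5+3=8, 5+7=12
a = 7: 7+2=9, 7+3=10, 7+7=14
Collecting distinct sums: A + B = {-4, -3, 1, 7, 8, 9, 10, 12, 14}
|A + B| = 9

A + B = {-4, -3, 1, 7, 8, 9, 10, 12, 14}


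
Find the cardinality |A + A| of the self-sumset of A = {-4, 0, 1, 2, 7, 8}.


A + A = {a + a' : a, a' ∈ A}; |A| = 6.
General bounds: 2|A| - 1 ≤ |A + A| ≤ |A|(|A|+1)/2, i.e. 11 ≤ |A + A| ≤ 21.
Lower bound 2|A|-1 is attained iff A is an arithmetic progression.
Enumerate sums a + a' for a ≤ a' (symmetric, so this suffices):
a = -4: -4+-4=-8, -4+0=-4, -4+1=-3, -4+2=-2, -4+7=3, -4+8=4
a = 0: 0+0=0, 0+1=1, 0+2=2, 0+7=7, 0+8=8
a = 1: 1+1=2, 1+2=3, 1+7=8, 1+8=9
a = 2: 2+2=4, 2+7=9, 2+8=10
a = 7: 7+7=14, 7+8=15
a = 8: 8+8=16
Distinct sums: {-8, -4, -3, -2, 0, 1, 2, 3, 4, 7, 8, 9, 10, 14, 15, 16}
|A + A| = 16

|A + A| = 16


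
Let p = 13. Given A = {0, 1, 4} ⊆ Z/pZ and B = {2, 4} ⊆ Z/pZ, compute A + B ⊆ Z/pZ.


Work in Z/13Z: reduce every sum a + b modulo 13.
Enumerate all 6 pairs:
a = 0: 0+2=2, 0+4=4
a = 1: 1+2=3, 1+4=5
a = 4: 4+2=6, 4+4=8
Distinct residues collected: {2, 3, 4, 5, 6, 8}
|A + B| = 6 (out of 13 total residues).

A + B = {2, 3, 4, 5, 6, 8}
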